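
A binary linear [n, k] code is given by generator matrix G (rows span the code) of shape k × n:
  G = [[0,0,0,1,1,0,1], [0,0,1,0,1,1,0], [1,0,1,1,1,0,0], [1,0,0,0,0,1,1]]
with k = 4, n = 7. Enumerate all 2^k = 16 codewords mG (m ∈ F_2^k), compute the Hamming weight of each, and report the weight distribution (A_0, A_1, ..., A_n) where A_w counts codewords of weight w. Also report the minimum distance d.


Weight distribution: A_0 = 1, A_1 = 1, A_2 = 2, A_3 = 6, A_4 = 5, A_5 = 1. Minimum distance d = 1.

Enumerate all 2^4 = 16 messages m ∈ F_2^4.
For each, compute codeword c = mG in F_2^7, then tally its weight.
  m = 0000 → c = 0000000, weight = 0.
  m = 1000 → c = 0001101, weight = 3.
  m = 0100 → c = 0010110, weight = 3.
  m = 1100 → c = 0011011, weight = 4.
  m = 0010 → c = 1011100, weight = 4.
  m = 1010 → c = 1010001, weight = 3.
  m = 0110 → c = 1001010, weight = 3.
  m = 1110 → c = 1000111, weight = 4.
  m = 0001 → c = 1000011, weight = 3.
  m = 1001 → c = 1001110, weight = 4.
  m = 0101 → c = 1010101, weight = 4.
  m = 1101 → c = 1011000, weight = 3.
  m = 0011 → c = 0011111, weight = 5.
  m = 1011 → c = 0010010, weight = 2.
  m = 0111 → c = 0001001, weight = 2.
  m = 1111 → c = 0000100, weight = 1.
Tally weights:
  weight 0: 1 codewords.
  weight 1: 1 codewords.
  weight 2: 2 codewords.
  weight 3: 6 codewords.
  weight 4: 5 codewords.
  weight 5: 1 codewords.
Minimum distance d = smallest w > 0 with A_w > 0 = 1.
Sanity: Σ A_w = 16 = 2^4 = 16 ✓.


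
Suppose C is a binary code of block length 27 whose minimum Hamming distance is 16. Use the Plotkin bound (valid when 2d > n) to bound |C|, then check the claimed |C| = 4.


Plotkin bound M ≤ 6; given |C| = 4 ≤ bound (satisfied).

Check applicability: 2d = 32, n = 27.
2d − n = 5 > 0, so Plotkin applies.
Compute d/(2d−n) = 16/5 ≈ 3.2000.
⌊d/(2d−n)⌋ = 3.
Plotkin bound: M ≤ 2·3 = 6.
Given |C| = 4, check: satisfied.
This |C| is below the Plotkin bound.


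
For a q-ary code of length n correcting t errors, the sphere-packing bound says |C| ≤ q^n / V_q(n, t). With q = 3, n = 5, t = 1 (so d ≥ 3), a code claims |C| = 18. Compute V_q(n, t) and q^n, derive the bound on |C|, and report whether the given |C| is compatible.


V_q(n, t) = 11, q^n = 243, Hamming bound = 22, |C| = 18 ≤ bound (satisfied).

Step 1: Compute V_q(n, t) = Σ_{j=0}^1 C(n, j) (q−1)^j.
  j = 0: C(5,0)·(2)^0 = 1·1 = 1.
  j = 1: C(5,1)·(2)^1 = 5·2 = 10.
  V_q(n, t) = 1 + 10 = 11.
Step 2: q^n = 3^5 = 243.
Step 3: Hamming bound ⌊q^n / V_q(n,t)⌋ = ⌊243/11⌋ = 22.
Step 4: Compare |C| = 18 to 22: satisfied.
The claimed |C| lies below the Hamming bound.


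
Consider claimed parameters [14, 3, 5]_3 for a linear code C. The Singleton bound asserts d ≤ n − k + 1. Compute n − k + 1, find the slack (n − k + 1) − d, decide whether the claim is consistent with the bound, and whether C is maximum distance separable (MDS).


Singleton RHS = n − k + 1 = 12, slack = 7, bound satisfied, not MDS.

Singleton bound: d ≤ n − k + 1.
Here n = 14, k = 3, so n − k + 1 = 12.
Given d = 5, check d ≤ 12: YES.
Slack = (n − k + 1) − d = 7.
The code is NOT MDS (slack = 7 > 0).
Description: the claimed parameters are [14, 3, 5]_3; such a code would be non-MDS.


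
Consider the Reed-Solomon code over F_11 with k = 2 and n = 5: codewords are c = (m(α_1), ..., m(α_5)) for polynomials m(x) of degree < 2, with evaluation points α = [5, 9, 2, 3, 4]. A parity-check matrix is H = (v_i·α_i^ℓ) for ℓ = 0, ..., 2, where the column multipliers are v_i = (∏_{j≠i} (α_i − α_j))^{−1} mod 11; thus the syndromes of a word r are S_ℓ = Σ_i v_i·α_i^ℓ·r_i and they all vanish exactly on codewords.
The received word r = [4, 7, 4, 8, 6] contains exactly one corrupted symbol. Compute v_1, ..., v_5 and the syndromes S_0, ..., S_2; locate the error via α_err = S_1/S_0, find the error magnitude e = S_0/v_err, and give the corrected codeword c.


S = (3, 6, 1), error at position 3, error magnitude e = 5, c = [4, 7, 10, 8, 6].

Step 1: column multipliers v_i = (∏_{j≠i}(α_i − α_j))^{−1} mod 11.
  i = 1 (α = 5): (5−9)(5−2)(5−3)(5−4) = (−4)·3·2·1 = −24 ≡ 9, so v_1 = 9^{−1} = 5 (mod 11).
  i = 2 (α = 9): (9−5)(9−2)(9−3)(9−4) = 4·7·6·5 = 840 ≡ 4, so v_2 = 4^{−1} = 3 (mod 11).
  i = 3 (α = 2): (2−5)(2−9)(2−3)(2−4) = (−3)·(−7)·(−1)·(−2) = 42 ≡ 9, so v_3 = 9^{−1} = 5 (mod 11).
  i = 4 (α = 3): (3−5)(3−9)(3−2)(3−4) = (−2)·(−6)·1·(−1) = −12 ≡ 10, so v_4 = 10^{−1} = 10 (mod 11).
  i = 5 (α = 4): (4−5)(4−9)(4−2)(4−3) = (−1)·(−5)·2·1 = 10 ≡ 10, so v_5 = 10^{−1} = 10 (mod 11).
  v = [5, 3, 5, 10, 10].
Step 2: syndromes of r = [4, 7, 4, 8, 6] (all sums mod 11).
  S_0 = Σ v_i r_i = 5·4 + 3·7 + 5·4 + 10·8 + 10·6 = 201 ≡ 3.
  S_1 = Σ v_i α_i r_i = 5·5·4 + 3·9·7 + 5·2·4 + 10·3·8 + 10·4·6 = 809 ≡ 6.
  α_i^2 mod 11 = [3, 4, 4, 9, 5].
  S_2 = Σ v_i α_i^2 r_i = 5·3·4 + 3·4·7 + 5·4·4 + 10·9·8 + 10·5·6 = 1244 ≡ 1.
  S = (3, 6, 1) ≠ 0, so r is not a codeword (an error is present).
Step 3: locate the error. For a single error e at position i, S_ℓ = v_i·e·α_i^ℓ, so α_err = S_1/S_0.
  S_0^{−1} = 3^{−1} = 4 (mod 11), so α_err = 6·4 = 24 ≡ 2 = α_3. Error position i = 3.
  Consistency check: S_2/S_1 = 1·2 = 2 ≡ 2 = α_err ✓ (single-error assumption holds).
Step 4: error magnitude e = S_0/v_3 = S_0·∏_{j≠3}(α_3 − α_j) = 3·9 = 27 ≡ 5 (mod 11).
Step 5: correct position 3: c_3 = r_3 − e = 4 − 5 ≡ 10 (mod 11). Hence c = [4, 7, 10, 8, 6].
  Check: interpolating c through the α_i gives m(x) = 3 + 9·x (degree < 2) with m(α_i) = c_i for every i, so c is indeed a codeword.


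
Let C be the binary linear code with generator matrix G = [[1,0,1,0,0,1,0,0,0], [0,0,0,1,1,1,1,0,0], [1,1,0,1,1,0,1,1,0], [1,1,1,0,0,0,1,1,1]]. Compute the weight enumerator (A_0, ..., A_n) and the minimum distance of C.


Weight distribution: A_0 = 1, A_3 = 3, A_4 = 4, A_5 = 4, A_6 = 2, A_7 = 1, A_8 = 1. Minimum distance d = 3.

Enumerate all 2^4 = 16 messages m ∈ F_2^4.
For each, compute codeword c = mG in F_2^9, then tally its weight.
  m = 0000 → c = 000000000, weight = 0.
  m = 1000 → c = 101001000, weight = 3.
  m = 0100 → c = 000111100, weight = 4.
  m = 1100 → c = 101110100, weight = 5.
  m = 0010 → c = 110110110, weight = 6.
  m = 1010 → c = 011111110, weight = 7.
  m = 0110 → c = 110001010, weight = 4.
  m = 1110 → c = 011000010, weight = 3.
  m = 0001 → c = 111000111, weight = 6.
  m = 1001 → c = 010001111, weight = 5.
  m = 0101 → c = 111111011, weight = 8.
  m = 1101 → c = 010110011, weight = 5.
  m = 0011 → c = 001110001, weight = 4.
  m = 1011 → c = 100111001, weight = 5.
  m = 0111 → c = 001001101, weight = 4.
  m = 1111 → c = 100000101, weight = 3.
Tally weights:
  weight 0: 1 codewords.
  weight 3: 3 codewords.
  weight 4: 4 codewords.
  weight 5: 4 codewords.
  weight 6: 2 codewords.
  weight 7: 1 codewords.
  weight 8: 1 codewords.
Minimum distance d = smallest w > 0 with A_w > 0 = 3.
Sanity: Σ A_w = 16 = 2^4 = 16 ✓.


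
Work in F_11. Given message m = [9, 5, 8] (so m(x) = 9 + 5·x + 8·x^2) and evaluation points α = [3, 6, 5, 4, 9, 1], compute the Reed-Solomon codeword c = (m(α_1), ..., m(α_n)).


c = [8, 8, 3, 3, 9, 0]

Message polynomial: m(x) = 9 + 5·x + 8·x^2 (mod 11).
For each evaluation point α_i, compute m(α_i) mod 11:
  α_1 = 3: Horner steps 8 → 7 → 8, so m(3) = 8.
  α_2 = 6: Horner steps 8 → 9 → 8, so m(6) = 8.
  α_3 = 5: Horner steps 8 → 1 → 3, so m(5) = 3.
  α_4 = 4: Horner steps 8 → 4 → 3, so m(4) = 3.
  α_5 = 9: Horner steps 8 → 0 → 9, so m(9) = 9.
  α_6 = 1: Horner steps 8 → 2 → 0, so m(1) = 0.
Codeword c = [8, 8, 3, 3, 9, 0] ∈ F_11^6.


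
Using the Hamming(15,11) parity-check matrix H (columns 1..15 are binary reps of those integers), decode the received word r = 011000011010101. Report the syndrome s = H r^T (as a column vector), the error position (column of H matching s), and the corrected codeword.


s = (1, 0, 0, 1)^T, error position = 9, corrected codeword c = 011000010010101

Compute s = H r^T mod 2 one row at a time:
  s_1 = 1 + 1 + 0 + 1 + 0 + 1 + 0 + 1 = 5 ≡ 1 (mod 2).
  s_2 = 0 + 0 + 0 + 0 + 0 + 1 + 0 + 1 = 2 ≡ 0 (mod 2).
  s_3 = 1 + 1 + 0 + 0 + 0 + 1 + 0 + 1 = 4 ≡ 0 (mod 2).
  s_4 = 0 + 1 + 0 + 0 + 1 + 1 + 1 + 1 = 5 ≡ 1 (mod 2).
s = (1, 0, 0, 1)^T — this equals column 9 of H (binary 1001), so error is at position 9.
Correct: flip bit 9 of r = 011000011010101 to get c = 011000010010101.


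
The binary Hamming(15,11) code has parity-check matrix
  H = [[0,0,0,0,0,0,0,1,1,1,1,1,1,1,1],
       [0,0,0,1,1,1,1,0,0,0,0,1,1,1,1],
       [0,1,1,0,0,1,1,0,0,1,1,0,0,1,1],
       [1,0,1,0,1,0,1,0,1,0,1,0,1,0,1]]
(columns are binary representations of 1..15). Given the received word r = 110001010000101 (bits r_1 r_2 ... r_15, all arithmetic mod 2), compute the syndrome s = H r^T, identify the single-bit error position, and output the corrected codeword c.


s = (1, 1, 1, 1)^T, error position = 15, corrected codeword c = 110001010000100

Compute s = H r^T mod 2 one row at a time:
  s_1 = 1 + 0 + 0 + 0 + 0 + 1 + 0 + 1 = 3 ≡ 1 (mod 2).
  s_2 = 0 + 0 + 1 + 0 + 0 + 1 + 0 + 1 = 3 ≡ 1 (mod 2).
  s_3 = 1 + 0 + 1 + 0 + 0 + 0 + 0 + 1 = 3 ≡ 1 (mod 2).
  s_4 = 1 + 0 + 0 + 0 + 0 + 0 + 1 + 1 = 3 ≡ 1 (mod 2).
s = (1, 1, 1, 1)^T — this equals column 15 of H (binary 1111), so error is at position 15.
Correct: flip bit 15 of r = 110001010000101 to get c = 110001010000100.


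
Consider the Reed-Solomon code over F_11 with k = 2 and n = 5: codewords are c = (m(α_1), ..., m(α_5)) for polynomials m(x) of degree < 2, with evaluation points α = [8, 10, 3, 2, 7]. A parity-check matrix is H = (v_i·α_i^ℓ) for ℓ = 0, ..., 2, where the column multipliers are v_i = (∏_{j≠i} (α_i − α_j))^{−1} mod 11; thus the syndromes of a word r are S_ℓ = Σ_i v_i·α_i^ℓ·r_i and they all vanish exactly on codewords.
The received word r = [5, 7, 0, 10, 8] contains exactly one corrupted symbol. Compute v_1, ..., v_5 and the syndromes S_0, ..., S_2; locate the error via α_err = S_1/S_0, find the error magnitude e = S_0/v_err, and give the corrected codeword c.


S = (3, 10, 4), error at position 5, error magnitude e = 4, c = [5, 7, 0, 10, 4].

Step 1: column multipliers v_i = (∏_{j≠i}(α_i − α_j))^{−1} mod 11.
  i = 1 (α = 8): (8−10)(8−3)(8−2)(8−7) = (−2)·5·6·1 = −60 ≡ 6, so v_1 = 6^{−1} = 2 (mod 11).
  i = 2 (α = 10): (10−8)(10−3)(10−2)(10−7) = 2·7·8·3 = 336 ≡ 6, so v_2 = 6^{−1} = 2 (mod 11).
  i = 3 (α = 3): (3−8)(3−10)(3−2)(3−7) = (−5)·(−7)·1·(−4) = −140 ≡ 3, so v_3 = 3^{−1} = 4 (mod 11).
  i = 4 (α = 2): (2−8)(2−10)(2−3)(2−7) = (−6)·(−8)·(−1)·(−5) = 240 ≡ 9, so v_4 = 9^{−1} = 5 (mod 11).
  i = 5 (α = 7): (7−8)(7−10)(7−3)(7−2) = (−1)·(−3)·4·5 = 60 ≡ 5, so v_5 = 5^{−1} = 9 (mod 11).
  v = [2, 2, 4, 5, 9].
Step 2: syndromes of r = [5, 7, 0, 10, 8] (all sums mod 11).
  S_0 = Σ v_i r_i = 2·5 + 2·7 + 4·0 + 5·10 + 9·8 = 146 ≡ 3.
  S_1 = Σ v_i α_i r_i = 2·8·5 + 2·10·7 + 4·3·0 + 5·2·10 + 9·7·8 = 824 ≡ 10.
  α_i^2 mod 11 = [9, 1, 9, 4, 5].
  S_2 = Σ v_i α_i^2 r_i = 2·9·5 + 2·1·7 + 4·9·0 + 5·4·10 + 9·5·8 = 664 ≡ 4.
  S = (3, 10, 4) ≠ 0, so r is not a codeword (an error is present).
Step 3: locate the error. For a single error e at position i, S_ℓ = v_i·e·α_i^ℓ, so α_err = S_1/S_0.
  S_0^{−1} = 3^{−1} = 4 (mod 11), so α_err = 10·4 = 40 ≡ 7 = α_5. Error position i = 5.
  Consistency check: S_2/S_1 = 4·10 = 40 ≡ 7 = α_err ✓ (single-error assumption holds).
Step 4: error magnitude e = S_0/v_5 = S_0·∏_{j≠5}(α_5 − α_j) = 3·5 = 15 ≡ 4 (mod 11).
Step 5: correct position 5: c_5 = r_5 − e = 8 − 4 ≡ 4 (mod 11). Hence c = [5, 7, 0, 10, 4].
  Check: interpolating c through the α_i gives m(x) = 8 + 1·x (degree < 2) with m(α_i) = c_i for every i, so c is indeed a codeword.


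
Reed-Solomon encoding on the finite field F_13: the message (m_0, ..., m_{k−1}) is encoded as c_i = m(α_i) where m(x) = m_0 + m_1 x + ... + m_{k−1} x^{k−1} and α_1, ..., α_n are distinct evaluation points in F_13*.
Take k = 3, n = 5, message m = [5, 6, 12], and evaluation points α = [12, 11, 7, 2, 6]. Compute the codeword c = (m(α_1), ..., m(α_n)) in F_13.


c = [11, 2, 11, 0, 5]

Message polynomial: m(x) = 5 + 6·x + 12·x^2 (mod 13).
For each evaluation point α_i, compute m(α_i) mod 13:
  α_1 = 12: Horner steps 12 → 7 → 11, so m(12) = 11.
  α_2 = 11: Horner steps 12 → 8 → 2, so m(11) = 2.
  α_3 = 7: Horner steps 12 → 12 → 11, so m(7) = 11.
  α_4 = 2: Horner steps 12 → 4 → 0, so m(2) = 0.
  α_5 = 6: Horner steps 12 → 0 → 5, so m(6) = 5.
Codeword c = [11, 2, 11, 0, 5] ∈ F_13^5.


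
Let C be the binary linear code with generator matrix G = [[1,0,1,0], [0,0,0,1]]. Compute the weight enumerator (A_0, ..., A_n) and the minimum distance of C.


Weight distribution: A_0 = 1, A_1 = 1, A_2 = 1, A_3 = 1. Minimum distance d = 1.

Enumerate all 2^2 = 4 messages m ∈ F_2^2.
For each, compute codeword c = mG in F_2^4, then tally its weight.
  m = 00 → c = 0000, weight = 0.
  m = 10 → c = 1010, weight = 2.
  m = 01 → c = 0001, weight = 1.
  m = 11 → c = 1011, weight = 3.
Tally weights:
  weight 0: 1 codewords.
  weight 1: 1 codewords.
  weight 2: 1 codewords.
  weight 3: 1 codewords.
Minimum distance d = smallest w > 0 with A_w > 0 = 1.
Sanity: Σ A_w = 4 = 2^2 = 4 ✓.


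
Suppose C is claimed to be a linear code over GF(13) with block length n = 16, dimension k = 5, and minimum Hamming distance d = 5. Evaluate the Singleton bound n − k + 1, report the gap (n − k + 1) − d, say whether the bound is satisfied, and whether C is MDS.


Singleton RHS = n − k + 1 = 12, slack = 7, bound satisfied, not MDS.

Singleton bound: d ≤ n − k + 1.
Here n = 16, k = 5, so n − k + 1 = 12.
Given d = 5, check d ≤ 12: YES.
Slack = (n − k + 1) − d = 7.
The code is NOT MDS (slack = 7 > 0).
Description: the claimed parameters are [16, 5, 5]_13; such a code would be non-MDS.


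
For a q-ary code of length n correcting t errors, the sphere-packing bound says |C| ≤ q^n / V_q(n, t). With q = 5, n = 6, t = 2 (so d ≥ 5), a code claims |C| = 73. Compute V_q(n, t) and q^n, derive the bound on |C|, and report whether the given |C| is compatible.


V_q(n, t) = 265, q^n = 15625, Hamming bound = 58, |C| = 73 > bound (violated).

Step 1: Compute V_q(n, t) = Σ_{j=0}^2 C(n, j) (q−1)^j.
  j = 0: C(6,0)·(4)^0 = 1·1 = 1.
  j = 1: C(6,1)·(4)^1 = 6·4 = 24.
  j = 2: C(6,2)·(4)^2 = 15·16 = 240.
  V_q(n, t) = 1 + 24 + 240 = 265.
Step 2: q^n = 5^6 = 15625.
Step 3: Hamming bound ⌊q^n / V_q(n,t)⌋ = ⌊15625/265⌋ = 58.
Step 4: Compare |C| = 73 to 58: violated.
The claimed |C| lies above the Hamming bound, so no 5-ary code of length 6 with d ≥ 5 can have 73 codewords.


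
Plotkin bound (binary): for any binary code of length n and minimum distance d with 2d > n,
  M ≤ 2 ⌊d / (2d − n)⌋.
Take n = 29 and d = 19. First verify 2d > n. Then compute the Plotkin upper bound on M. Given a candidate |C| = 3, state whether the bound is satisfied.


Plotkin bound M ≤ 4; given |C| = 3 ≤ bound (satisfied).

Check applicability: 2d = 38, n = 29.
2d − n = 9 > 0, so Plotkin applies.
Compute d/(2d−n) = 19/9 ≈ 2.1111.
⌊d/(2d−n)⌋ = 2.
Plotkin bound: M ≤ 2·2 = 4.
Given |C| = 3, check: satisfied.
This |C| is below the Plotkin bound.


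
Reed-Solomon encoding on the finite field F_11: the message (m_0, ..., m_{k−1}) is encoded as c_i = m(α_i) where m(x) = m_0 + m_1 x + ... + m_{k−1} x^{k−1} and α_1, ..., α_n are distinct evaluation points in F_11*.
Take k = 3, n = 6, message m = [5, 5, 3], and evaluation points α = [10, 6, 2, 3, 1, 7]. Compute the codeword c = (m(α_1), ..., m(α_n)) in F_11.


c = [3, 0, 5, 3, 2, 0]

Message polynomial: m(x) = 5 + 5·x + 3·x^2 (mod 11).
For each evaluation point α_i, compute m(α_i) mod 11:
  α_1 = 10: Horner steps 3 → 2 → 3, so m(10) = 3.
  α_2 = 6: Horner steps 3 → 1 → 0, so m(6) = 0.
  α_3 = 2: Horner steps 3 → 0 → 5, so m(2) = 5.
  α_4 = 3: Horner steps 3 → 3 → 3, so m(3) = 3.
  α_5 = 1: Horner steps 3 → 8 → 2, so m(1) = 2.
  α_6 = 7: Horner steps 3 → 4 → 0, so m(7) = 0.
Codeword c = [3, 0, 5, 3, 2, 0] ∈ F_11^6.


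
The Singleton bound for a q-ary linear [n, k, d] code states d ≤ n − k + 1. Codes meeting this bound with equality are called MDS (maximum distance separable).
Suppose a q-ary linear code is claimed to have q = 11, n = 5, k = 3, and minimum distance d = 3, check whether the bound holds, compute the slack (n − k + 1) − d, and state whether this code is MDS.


Singleton RHS = n − k + 1 = 3, slack = 0, bound satisfied, MDS.

Singleton bound: d ≤ n − k + 1.
Here n = 5, k = 3, so n − k + 1 = 3.
Given d = 3, check d ≤ 3: YES.
Slack = (n − k + 1) − d = 0.
The code is MDS (slack = 0).
Description: the claimed parameters are [5, 3, 3]_11; such a code would be MDS (meets Singleton bound).


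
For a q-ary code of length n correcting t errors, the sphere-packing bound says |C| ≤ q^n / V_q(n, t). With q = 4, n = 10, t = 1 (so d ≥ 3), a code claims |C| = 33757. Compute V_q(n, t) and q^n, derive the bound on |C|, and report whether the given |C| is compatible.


V_q(n, t) = 31, q^n = 1048576, Hamming bound = 33825, |C| = 33757 ≤ bound (satisfied).

Step 1: Compute V_q(n, t) = Σ_{j=0}^1 C(n, j) (q−1)^j.
  j = 0: C(10,0)·(3)^0 = 1·1 = 1.
  j = 1: C(10,1)·(3)^1 = 10·3 = 30.
  V_q(n, t) = 1 + 30 = 31.
Step 2: q^n = 4^10 = 1048576.
Step 3: Hamming bound ⌊q^n / V_q(n,t)⌋ = ⌊1048576/31⌋ = 33825.
Step 4: Compare |C| = 33757 to 33825: satisfied.
The claimed |C| lies below the Hamming bound.


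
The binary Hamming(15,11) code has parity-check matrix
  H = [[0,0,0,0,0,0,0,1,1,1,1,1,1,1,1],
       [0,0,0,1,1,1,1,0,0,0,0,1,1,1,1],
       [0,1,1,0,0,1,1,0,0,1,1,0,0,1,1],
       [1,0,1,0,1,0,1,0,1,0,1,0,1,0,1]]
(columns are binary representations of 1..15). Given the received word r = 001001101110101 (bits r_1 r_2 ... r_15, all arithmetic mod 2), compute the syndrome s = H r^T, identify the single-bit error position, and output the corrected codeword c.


s = (1, 0, 0, 0)^T, error position = 8, corrected codeword c = 001001111110101

Compute s = H r^T mod 2 one row at a time:
  s_1 = 0 + 1 + 1 + 1 + 0 + 1 + 0 + 1 = 5 ≡ 1 (mod 2).
  s_2 = 0 + 0 + 1 + 1 + 0 + 1 + 0 + 1 = 4 ≡ 0 (mod 2).
  s_3 = 0 + 1 + 1 + 1 + 1 + 1 + 0 + 1 = 6 ≡ 0 (mod 2).
  s_4 = 0 + 1 + 0 + 1 + 1 + 1 + 1 + 1 = 6 ≡ 0 (mod 2).
s = (1, 0, 0, 0)^T — this equals column 8 of H (binary 1000), so error is at position 8.
Correct: flip bit 8 of r = 001001101110101 to get c = 001001111110101.


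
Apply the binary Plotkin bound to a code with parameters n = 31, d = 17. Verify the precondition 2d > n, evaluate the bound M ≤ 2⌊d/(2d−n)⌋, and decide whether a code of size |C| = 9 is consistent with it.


Plotkin bound M ≤ 10; given |C| = 9 ≤ bound (satisfied).

Check applicability: 2d = 34, n = 31.
2d − n = 3 > 0, so Plotkin applies.
Compute d/(2d−n) = 17/3 ≈ 5.6667.
⌊d/(2d−n)⌋ = 5.
Plotkin bound: M ≤ 2·5 = 10.
Given |C| = 9, check: satisfied.
This |C| is below the Plotkin bound.


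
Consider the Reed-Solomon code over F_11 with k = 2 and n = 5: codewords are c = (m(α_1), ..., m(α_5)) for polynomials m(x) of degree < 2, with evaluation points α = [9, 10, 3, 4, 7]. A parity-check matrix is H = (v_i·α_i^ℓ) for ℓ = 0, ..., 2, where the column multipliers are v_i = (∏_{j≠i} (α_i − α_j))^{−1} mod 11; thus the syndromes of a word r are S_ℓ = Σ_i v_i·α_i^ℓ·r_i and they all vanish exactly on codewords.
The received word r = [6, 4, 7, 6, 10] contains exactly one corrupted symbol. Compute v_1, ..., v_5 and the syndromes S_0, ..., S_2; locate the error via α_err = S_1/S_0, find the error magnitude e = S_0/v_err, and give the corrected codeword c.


S = (5, 9, 3), error at position 4, error magnitude e = 1, c = [6, 4, 7, 5, 10].

Step 1: column multipliers v_i = (∏_{j≠i}(α_i − α_j))^{−1} mod 11.
  i = 1 (α = 9): (9−10)(9−3)(9−4)(9−7) = (−1)·6·5·2 = −60 ≡ 6, so v_1 = 6^{−1} = 2 (mod 11).
  i = 2 (α = 10): (10−9)(10−3)(10−4)(10−7) = 1·7·6·3 = 126 ≡ 5, so v_2 = 5^{−1} = 9 (mod 11).
  i = 3 (α = 3): (3−9)(3−10)(3−4)(3−7) = (−6)·(−7)·(−1)·(−4) = 168 ≡ 3, so v_3 = 3^{−1} = 4 (mod 11).
  i = 4 (α = 4): (4−9)(4−10)(4−3)(4−7) = (−5)·(−6)·1·(−3) = −90 ≡ 9, so v_4 = 9^{−1} = 5 (mod 11).
  i = 5 (α = 7): (7−9)(7−10)(7−3)(7−4) = (−2)·(−3)·4·3 = 72 ≡ 6, so v_5 = 6^{−1} = 2 (mod 11).
  v = [2, 9, 4, 5, 2].
Step 2: syndromes of r = [6, 4, 7, 6, 10] (all sums mod 11).
  S_0 = Σ v_i r_i = 2·6 + 9·4 + 4·7 + 5·6 + 2·10 = 126 ≡ 5.
  S_1 = Σ v_i α_i r_i = 2·9·6 + 9·10·4 + 4·3·7 + 5·4·6 + 2·7·10 = 812 ≡ 9.
  α_i^2 mod 11 = [4, 1, 9, 5, 5].
  S_2 = Σ v_i α_i^2 r_i = 2·4·6 + 9·1·4 + 4·9·7 + 5·5·6 + 2·5·10 = 586 ≡ 3.
  S = (5, 9, 3) ≠ 0, so r is not a codeword (an error is present).
Step 3: locate the error. For a single error e at position i, S_ℓ = v_i·e·α_i^ℓ, so α_err = S_1/S_0.
  S_0^{−1} = 5^{−1} = 9 (mod 11), so α_err = 9·9 = 81 ≡ 4 = α_4. Error position i = 4.
  Consistency check: S_2/S_1 = 3·5 = 15 ≡ 4 = α_err ✓ (single-error assumption holds).
Step 4: error magnitude e = S_0/v_4 = S_0·∏_{j≠4}(α_4 − α_j) = 5·9 = 45 ≡ 1 (mod 11).
Step 5: correct position 4: c_4 = r_4 − e = 6 − 1 ≡ 5 (mod 11). Hence c = [6, 4, 7, 5, 10].
  Check: interpolating c through the α_i gives m(x) = 2 + 9·x (degree < 2) with m(α_i) = c_i for every i, so c is indeed a codeword.


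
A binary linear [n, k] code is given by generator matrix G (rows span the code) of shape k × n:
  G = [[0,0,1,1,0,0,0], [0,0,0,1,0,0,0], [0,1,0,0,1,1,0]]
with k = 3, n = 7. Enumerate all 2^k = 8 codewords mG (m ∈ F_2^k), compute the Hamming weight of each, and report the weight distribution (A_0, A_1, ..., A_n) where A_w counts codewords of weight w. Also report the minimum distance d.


Weight distribution: A_0 = 1, A_1 = 2, A_2 = 1, A_3 = 1, A_4 = 2, A_5 = 1. Minimum distance d = 1.

Enumerate all 2^3 = 8 messages m ∈ F_2^3.
For each, compute codeword c = mG in F_2^7, then tally its weight.
  m = 000 → c = 0000000, weight = 0.
  m = 100 → c = 0011000, weight = 2.
  m = 010 → c = 0001000, weight = 1.
  m = 110 → c = 0010000, weight = 1.
  m = 001 → c = 0100110, weight = 3.
  m = 101 → c = 0111110, weight = 5.
  m = 011 → c = 0101110, weight = 4.
  m = 111 → c = 0110110, weight = 4.
Tally weights:
  weight 0: 1 codewords.
  weight 1: 2 codewords.
  weight 2: 1 codewords.
  weight 3: 1 codewords.
  weight 4: 2 codewords.
  weight 5: 1 codewords.
Minimum distance d = smallest w > 0 with A_w > 0 = 1.
Sanity: Σ A_w = 8 = 2^3 = 8 ✓.


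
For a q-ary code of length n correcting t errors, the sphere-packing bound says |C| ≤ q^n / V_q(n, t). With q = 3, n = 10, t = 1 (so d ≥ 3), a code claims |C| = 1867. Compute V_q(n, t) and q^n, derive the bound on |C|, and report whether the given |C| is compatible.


V_q(n, t) = 21, q^n = 59049, Hamming bound = 2811, |C| = 1867 ≤ bound (satisfied).

Step 1: Compute V_q(n, t) = Σ_{j=0}^1 C(n, j) (q−1)^j.
  j = 0: C(10,0)·(2)^0 = 1·1 = 1.
  j = 1: C(10,1)·(2)^1 = 10·2 = 20.
  V_q(n, t) = 1 + 20 = 21.
Step 2: q^n = 3^10 = 59049.
Step 3: Hamming bound ⌊q^n / V_q(n,t)⌋ = ⌊59049/21⌋ = 2811.
Step 4: Compare |C| = 1867 to 2811: satisfied.
The claimed |C| lies below the Hamming bound.


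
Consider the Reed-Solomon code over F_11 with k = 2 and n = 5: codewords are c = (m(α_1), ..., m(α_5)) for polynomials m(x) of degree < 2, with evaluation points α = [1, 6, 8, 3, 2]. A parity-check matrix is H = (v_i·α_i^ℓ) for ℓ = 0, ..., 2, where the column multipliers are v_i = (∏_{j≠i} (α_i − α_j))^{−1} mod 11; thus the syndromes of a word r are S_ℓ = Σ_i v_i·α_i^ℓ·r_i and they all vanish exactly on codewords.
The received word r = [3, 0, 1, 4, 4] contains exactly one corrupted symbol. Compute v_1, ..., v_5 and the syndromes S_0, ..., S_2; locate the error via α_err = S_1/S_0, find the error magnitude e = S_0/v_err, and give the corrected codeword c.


S = (8, 5, 10), error at position 5, error magnitude e = 6, c = [3, 0, 1, 4, 9].

Step 1: column multipliers v_i = (∏_{j≠i}(α_i − α_j))^{−1} mod 11.
  i = 1 (α = 1): (1−6)(1−8)(1−3)(1−2) = (−5)·(−7)·(−2)·(−1) = 70 ≡ 4, so v_1 = 4^{−1} = 3 (mod 11).
  i = 2 (α = 6): (6−1)(6−8)(6−3)(6−2) = 5·(−2)·3·4 = −120 ≡ 1, so v_2 = 1^{−1} = 1 (mod 11).
  i = 3 (α = 8): (8−1)(8−6)(8−3)(8−2) = 7·2·5·6 = 420 ≡ 2, so v_3 = 2^{−1} = 6 (mod 11).
  i = 4 (α = 3): (3−1)(3−6)(3−8)(3−2) = 2·(−3)·(−5)·1 = 30 ≡ 8, so v_4 = 8^{−1} = 7 (mod 11).
  i = 5 (α = 2): (2−1)(2−6)(2−8)(2−3) = 1·(−4)·(−6)·(−1) = −24 ≡ 9, so v_5 = 9^{−1} = 5 (mod 11).
  v = [3, 1, 6, 7, 5].
Step 2: syndromes of r = [3, 0, 1, 4, 4] (all sums mod 11).
  S_0 = Σ v_i r_i = 3·3 + 1·0 + 6·1 + 7·4 + 5·4 = 63 ≡ 8.
  S_1 = Σ v_i α_i r_i = 3·1·3 + 1·6·0 + 6·8·1 + 7·3·4 + 5·2·4 = 181 ≡ 5.
  α_i^2 mod 11 = [1, 3, 9, 9, 4].
  S_2 = Σ v_i α_i^2 r_i = 3·1·3 + 1·3·0 + 6·9·1 + 7·9·4 + 5·4·4 = 395 ≡ 10.
  S = (8, 5, 10) ≠ 0, so r is not a codeword (an error is present).
Step 3: locate the error. For a single error e at position i, S_ℓ = v_i·e·α_i^ℓ, so α_err = S_1/S_0.
  S_0^{−1} = 8^{−1} = 7 (mod 11), so α_err = 5·7 = 35 ≡ 2 = α_5. Error position i = 5.
  Consistency check: S_2/S_1 = 10·9 = 90 ≡ 2 = α_err ✓ (single-error assumption holds).
Step 4: error magnitude e = S_0/v_5 = S_0·∏_{j≠5}(α_5 − α_j) = 8·9 = 72 ≡ 6 (mod 11).
Step 5: correct position 5: c_5 = r_5 − e = 4 − 6 ≡ 9 (mod 11). Hence c = [3, 0, 1, 4, 9].
  Check: interpolating c through the α_i gives m(x) = 8 + 6·x (degree < 2) with m(α_i) = c_i for every i, so c is indeed a codeword.


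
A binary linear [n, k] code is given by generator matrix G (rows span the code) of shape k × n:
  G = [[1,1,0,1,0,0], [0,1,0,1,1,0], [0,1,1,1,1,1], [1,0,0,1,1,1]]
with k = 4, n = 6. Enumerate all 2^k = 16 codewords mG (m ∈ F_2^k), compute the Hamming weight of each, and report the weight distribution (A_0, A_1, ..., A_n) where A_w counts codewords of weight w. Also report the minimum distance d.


Weight distribution: A_0 = 1, A_2 = 4, A_3 = 6, A_4 = 3, A_5 = 2. Minimum distance d = 2.

Enumerate all 2^4 = 16 messages m ∈ F_2^4.
For each, compute codeword c = mG in F_2^6, then tally its weight.
  m = 0000 → c = 000000, weight = 0.
  m = 1000 → c = 110100, weight = 3.
  m = 0100 → c = 010110, weight = 3.
  m = 1100 → c = 100010, weight = 2.
  m = 0010 → c = 011111, weight = 5.
  m = 1010 → c = 101011, weight = 4.
  m = 0110 → c = 001001, weight = 2.
  m = 1110 → c = 111101, weight = 5.
  m = 0001 → c = 100111, weight = 4.
  m = 1001 → c = 010011, weight = 3.
  m = 0101 → c = 110001, weight = 3.
  m = 1101 → c = 000101, weight = 2.
  m = 0011 → c = 111000, weight = 3.
  m = 1011 → c = 001100, weight = 2.
  m = 0111 → c = 101110, weight = 4.
  m = 1111 → c = 011010, weight = 3.
Tally weights:
  weight 0: 1 codewords.
  weight 2: 4 codewords.
  weight 3: 6 codewords.
  weight 4: 3 codewords.
  weight 5: 2 codewords.
Minimum distance d = smallest w > 0 with A_w > 0 = 2.
Sanity: Σ A_w = 16 = 2^4 = 16 ✓.


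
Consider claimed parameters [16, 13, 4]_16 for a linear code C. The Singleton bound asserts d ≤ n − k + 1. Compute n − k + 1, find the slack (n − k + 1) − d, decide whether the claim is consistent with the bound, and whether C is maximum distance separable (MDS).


Singleton RHS = n − k + 1 = 4, slack = 0, bound satisfied, MDS.

Singleton bound: d ≤ n − k + 1.
Here n = 16, k = 13, so n − k + 1 = 4.
Given d = 4, check d ≤ 4: YES.
Slack = (n − k + 1) − d = 0.
The code is MDS (slack = 0).
Description: the claimed parameters are [16, 13, 4]_16; such a code would be MDS (meets Singleton bound).


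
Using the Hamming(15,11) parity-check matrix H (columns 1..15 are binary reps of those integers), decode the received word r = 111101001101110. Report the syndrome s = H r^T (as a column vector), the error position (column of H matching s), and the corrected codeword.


s = (1, 1, 1, 0)^T, error position = 14, corrected codeword c = 111101001101100

Compute s = H r^T mod 2 one row at a time:
  s_1 = 0 + 1 + 1 + 0 + 1 + 1 + 1 + 0 = 5 ≡ 1 (mod 2).
  s_2 = 1 + 0 + 1 + 0 + 1 + 1 + 1 + 0 = 5 ≡ 1 (mod 2).
  s_3 = 1 + 1 + 1 + 0 + 1 + 0 + 1 + 0 = 5 ≡ 1 (mod 2).
  s_4 = 1 + 1 + 0 + 0 + 1 + 0 + 1 + 0 = 4 ≡ 0 (mod 2).
s = (1, 1, 1, 0)^T — this equals column 14 of H (binary 1110), so error is at position 14.
Correct: flip bit 14 of r = 111101001101110 to get c = 111101001101100.


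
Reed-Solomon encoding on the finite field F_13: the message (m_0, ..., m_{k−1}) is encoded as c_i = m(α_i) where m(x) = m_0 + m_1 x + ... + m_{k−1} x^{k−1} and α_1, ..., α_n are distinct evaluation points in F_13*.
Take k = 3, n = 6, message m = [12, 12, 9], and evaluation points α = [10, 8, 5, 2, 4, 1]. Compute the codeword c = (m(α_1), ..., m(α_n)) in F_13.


c = [5, 8, 11, 7, 9, 7]

Message polynomial: m(x) = 12 + 12·x + 9·x^2 (mod 13).
For each evaluation point α_i, compute m(α_i) mod 13:
  α_1 = 10: Horner steps 9 → 11 → 5, so m(10) = 5.
  α_2 = 8: Horner steps 9 → 6 → 8, so m(8) = 8.
  α_3 = 5: Horner steps 9 → 5 → 11, so m(5) = 11.
  α_4 = 2: Horner steps 9 → 4 → 7, so m(2) = 7.
  α_5 = 4: Horner steps 9 → 9 → 9, so m(4) = 9.
  α_6 = 1: Horner steps 9 → 8 → 7, so m(1) = 7.
Codeword c = [5, 8, 11, 7, 9, 7] ∈ F_13^6.


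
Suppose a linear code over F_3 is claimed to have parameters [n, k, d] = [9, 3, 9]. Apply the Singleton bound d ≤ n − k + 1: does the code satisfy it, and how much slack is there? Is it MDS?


Singleton RHS = n − k + 1 = 7, slack = -2, bound violated (no such code; not MDS).

Singleton bound: d ≤ n − k + 1.
Here n = 9, k = 3, so n − k + 1 = 7.
Given d = 9, check d ≤ 7: NO.
Slack = (n − k + 1) − d = -2.
The slack is negative: d = 9 exceeds n − k + 1 = 7 by 2, so the Singleton bound is violated and no linear [9, 3, 9]_3 code can exist. In particular it is not MDS (MDS requires d = n − k + 1 exactly).
Description: the claimed parameters are [9, 3, 9]_3; such a code would be impossible (violates the Singleton bound).


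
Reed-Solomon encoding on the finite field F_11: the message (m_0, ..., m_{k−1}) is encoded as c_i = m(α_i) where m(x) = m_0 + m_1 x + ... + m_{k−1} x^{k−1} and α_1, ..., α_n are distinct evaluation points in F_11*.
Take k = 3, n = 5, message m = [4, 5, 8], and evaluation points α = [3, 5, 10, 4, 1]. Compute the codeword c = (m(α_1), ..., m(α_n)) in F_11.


c = [3, 9, 7, 9, 6]

Message polynomial: m(x) = 4 + 5·x + 8·x^2 (mod 11).
For each evaluation point α_i, compute m(α_i) mod 11:
  α_1 = 3: Horner steps 8 → 7 → 3, so m(3) = 3.
  α_2 = 5: Horner steps 8 → 1 → 9, so m(5) = 9.
  α_3 = 10: Horner steps 8 → 8 → 7, so m(10) = 7.
  α_4 = 4: Horner steps 8 → 4 → 9, so m(4) = 9.
  α_5 = 1: Horner steps 8 → 2 → 6, so m(1) = 6.
Codeword c = [3, 9, 7, 9, 6] ∈ F_11^5.


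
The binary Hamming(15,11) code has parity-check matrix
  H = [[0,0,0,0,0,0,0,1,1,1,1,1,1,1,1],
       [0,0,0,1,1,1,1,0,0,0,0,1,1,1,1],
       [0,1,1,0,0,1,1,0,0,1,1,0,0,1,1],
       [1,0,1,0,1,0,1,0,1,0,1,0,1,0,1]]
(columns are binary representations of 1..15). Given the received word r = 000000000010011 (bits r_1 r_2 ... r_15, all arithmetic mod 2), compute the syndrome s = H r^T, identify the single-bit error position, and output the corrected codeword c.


s = (1, 0, 1, 0)^T, error position = 10, corrected codeword c = 000000000110011

Compute s = H r^T mod 2 one row at a time:
  s_1 = 0 + 0 + 0 + 1 + 0 + 0 + 1 + 1 = 3 ≡ 1 (mod 2).
  s_2 = 0 + 0 + 0 + 0 + 0 + 0 + 1 + 1 = 2 ≡ 0 (mod 2).
  s_3 = 0 + 0 + 0 + 0 + 0 + 1 + 1 + 1 = 3 ≡ 1 (mod 2).
  s_4 = 0 + 0 + 0 + 0 + 0 + 1 + 0 + 1 = 2 ≡ 0 (mod 2).
s = (1, 0, 1, 0)^T — this equals column 10 of H (binary 1010), so error is at position 10.
Correct: flip bit 10 of r = 000000000010011 to get c = 000000000110011.


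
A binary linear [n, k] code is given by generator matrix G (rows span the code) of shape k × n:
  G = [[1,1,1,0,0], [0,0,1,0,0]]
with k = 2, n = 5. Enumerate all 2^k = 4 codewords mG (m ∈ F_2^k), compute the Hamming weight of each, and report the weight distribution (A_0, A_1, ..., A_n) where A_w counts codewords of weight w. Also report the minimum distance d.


Weight distribution: A_0 = 1, A_1 = 1, A_2 = 1, A_3 = 1. Minimum distance d = 1.

Enumerate all 2^2 = 4 messages m ∈ F_2^2.
For each, compute codeword c = mG in F_2^5, then tally its weight.
  m = 00 → c = 00000, weight = 0.
  m = 10 → c = 11100, weight = 3.
  m = 01 → c = 00100, weight = 1.
  m = 11 → c = 11000, weight = 2.
Tally weights:
  weight 0: 1 codewords.
  weight 1: 1 codewords.
  weight 2: 1 codewords.
  weight 3: 1 codewords.
Minimum distance d = smallest w > 0 with A_w > 0 = 1.
Sanity: Σ A_w = 4 = 2^2 = 4 ✓.


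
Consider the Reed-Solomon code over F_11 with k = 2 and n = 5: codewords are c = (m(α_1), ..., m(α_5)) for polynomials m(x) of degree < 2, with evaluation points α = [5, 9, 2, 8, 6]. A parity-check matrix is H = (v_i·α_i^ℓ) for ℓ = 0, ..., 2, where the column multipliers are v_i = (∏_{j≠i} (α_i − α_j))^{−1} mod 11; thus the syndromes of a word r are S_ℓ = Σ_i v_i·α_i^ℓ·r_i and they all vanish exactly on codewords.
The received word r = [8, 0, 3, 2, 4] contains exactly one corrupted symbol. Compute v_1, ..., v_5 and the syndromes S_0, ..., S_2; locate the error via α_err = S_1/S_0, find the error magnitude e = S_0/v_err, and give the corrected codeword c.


S = (10, 5, 8), error at position 5, error magnitude e = 9, c = [8, 0, 3, 2, 6].

Step 1: column multipliers v_i = (∏_{j≠i}(α_i − α_j))^{−1} mod 11.
  i = 1 (α = 5): (5−9)(5−2)(5−8)(5−6) = (−4)·3·(−3)·(−1) = −36 ≡ 8, so v_1 = 8^{−1} = 7 (mod 11).
  i = 2 (α = 9): (9−5)(9−2)(9−8)(9−6) = 4·7·1·3 = 84 ≡ 7, so v_2 = 7^{−1} = 8 (mod 11).
  i = 3 (α = 2): (2−5)(2−9)(2−8)(2−6) = (−3)·(−7)·(−6)·(−4) = 504 ≡ 9, so v_3 = 9^{−1} = 5 (mod 11).
  i = 4 (α = 8): (8−5)(8−9)(8−2)(8−6) = 3·(−1)·6·2 = −36 ≡ 8, so v_4 = 8^{−1} = 7 (mod 11).
  i = 5 (α = 6): (6−5)(6−9)(6−2)(6−8) = 1·(−3)·4·(−2) = 24 ≡ 2, so v_5 = 2^{−1} = 6 (mod 11).
  v = [7, 8, 5, 7, 6].
Step 2: syndromes of r = [8, 0, 3, 2, 4] (all sums mod 11).
  S_0 = Σ v_i r_i = 7·8 + 8·0 + 5·3 + 7·2 + 6·4 = 109 ≡ 10.
  S_1 = Σ v_i α_i r_i = 7·5·8 + 8·9·0 + 5·2·3 + 7·8·2 + 6·6·4 = 566 ≡ 5.
  α_i^2 mod 11 = [3, 4, 4, 9, 3].
  S_2 = Σ v_i α_i^2 r_i = 7·3·8 + 8·4·0 + 5·4·3 + 7·9·2 + 6·3·4 = 426 ≡ 8.
  S = (10, 5, 8) ≠ 0, so r is not a codeword (an error is present).
Step 3: locate the error. For a single error e at position i, S_ℓ = v_i·e·α_i^ℓ, so α_err = S_1/S_0.
  S_0^{−1} = 10^{−1} = 10 (mod 11), so α_err = 5·10 = 50 ≡ 6 = α_5. Error position i = 5.
  Consistency check: S_2/S_1 = 8·9 = 72 ≡ 6 = α_err ✓ (single-error assumption holds).
Step 4: error magnitude e = S_0/v_5 = S_0·∏_{j≠5}(α_5 − α_j) = 10·2 = 20 ≡ 9 (mod 11).
Step 5: correct position 5: c_5 = r_5 − e = 4 − 9 ≡ 6 (mod 11). Hence c = [8, 0, 3, 2, 6].
  Check: interpolating c through the α_i gives m(x) = 7 + 9·x (degree < 2) with m(α_i) = c_i for every i, so c is indeed a codeword.


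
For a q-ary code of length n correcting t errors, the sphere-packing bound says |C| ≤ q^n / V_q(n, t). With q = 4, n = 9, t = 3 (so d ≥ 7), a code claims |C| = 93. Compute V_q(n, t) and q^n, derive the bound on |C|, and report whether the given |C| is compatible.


V_q(n, t) = 2620, q^n = 262144, Hamming bound = 100, |C| = 93 ≤ bound (satisfied).

Step 1: Compute V_q(n, t) = Σ_{j=0}^3 C(n, j) (q−1)^j.
  j = 0: C(9,0)·(3)^0 = 1·1 = 1.
  j = 1: C(9,1)·(3)^1 = 9·3 = 27.
  j = 2: C(9,2)·(3)^2 = 36·9 = 324.
  j = 3: C(9,3)·(3)^3 = 84·27 = 2268.
  V_q(n, t) = 1 + 27 + 324 + 2268 = 2620.
Step 2: q^n = 4^9 = 262144.
Step 3: Hamming bound ⌊q^n / V_q(n,t)⌋ = ⌊262144/2620⌋ = 100.
Step 4: Compare |C| = 93 to 100: satisfied.
The claimed |C| lies below the Hamming bound.


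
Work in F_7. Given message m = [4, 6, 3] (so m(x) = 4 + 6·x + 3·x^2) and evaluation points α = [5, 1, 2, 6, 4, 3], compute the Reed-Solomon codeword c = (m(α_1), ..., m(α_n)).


c = [4, 6, 0, 1, 6, 0]

Message polynomial: m(x) = 4 + 6·x + 3·x^2 (mod 7).
For each evaluation point α_i, compute m(α_i) mod 7:
  α_1 = 5: Horner steps 3 → 0 → 4, so m(5) = 4.
  α_2 = 1: Horner steps 3 → 2 → 6, so m(1) = 6.
  α_3 = 2: Horner steps 3 → 5 → 0, so m(2) = 0.
  α_4 = 6: Horner steps 3 → 3 → 1, so m(6) = 1.
  α_5 = 4: Horner steps 3 → 4 → 6, so m(4) = 6.
  α_6 = 3: Horner steps 3 → 1 → 0, so m(3) = 0.
Codeword c = [4, 6, 0, 1, 6, 0] ∈ F_7^6.


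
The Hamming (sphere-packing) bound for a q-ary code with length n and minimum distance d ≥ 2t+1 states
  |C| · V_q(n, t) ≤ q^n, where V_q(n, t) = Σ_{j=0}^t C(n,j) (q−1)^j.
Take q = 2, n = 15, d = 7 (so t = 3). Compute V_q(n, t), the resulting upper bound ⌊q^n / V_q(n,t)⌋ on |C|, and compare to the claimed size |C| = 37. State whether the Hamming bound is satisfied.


V_q(n, t) = 576, q^n = 32768, Hamming bound = 56, |C| = 37 ≤ bound (satisfied).

Step 1: Compute V_q(n, t) = Σ_{j=0}^3 C(n, j) (q−1)^j.
  j = 0: C(15,0)·(1)^0 = 1·1 = 1.
  j = 1: C(15,1)·(1)^1 = 15·1 = 15.
  j = 2: C(15,2)·(1)^2 = 105·1 = 105.
  j = 3: C(15,3)·(1)^3 = 455·1 = 455.
  V_q(n, t) = 1 + 15 + 105 + 455 = 576.
Step 2: q^n = 2^15 = 32768.
Step 3: Hamming bound ⌊q^n / V_q(n,t)⌋ = ⌊32768/576⌋ = 56.
Step 4: Compare |C| = 37 to 56: satisfied.
The claimed |C| lies below the Hamming bound.


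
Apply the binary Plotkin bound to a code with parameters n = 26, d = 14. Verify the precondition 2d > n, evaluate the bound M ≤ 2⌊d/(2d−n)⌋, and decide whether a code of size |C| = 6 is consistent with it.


Plotkin bound M ≤ 14; given |C| = 6 ≤ bound (satisfied).

Check applicability: 2d = 28, n = 26.
2d − n = 2 > 0, so Plotkin applies.
Compute d/(2d−n) = 14/2 ≈ 7.0000.
⌊d/(2d−n)⌋ = 7.
Plotkin bound: M ≤ 2·7 = 14.
Given |C| = 6, check: satisfied.
This |C| is below the Plotkin bound.


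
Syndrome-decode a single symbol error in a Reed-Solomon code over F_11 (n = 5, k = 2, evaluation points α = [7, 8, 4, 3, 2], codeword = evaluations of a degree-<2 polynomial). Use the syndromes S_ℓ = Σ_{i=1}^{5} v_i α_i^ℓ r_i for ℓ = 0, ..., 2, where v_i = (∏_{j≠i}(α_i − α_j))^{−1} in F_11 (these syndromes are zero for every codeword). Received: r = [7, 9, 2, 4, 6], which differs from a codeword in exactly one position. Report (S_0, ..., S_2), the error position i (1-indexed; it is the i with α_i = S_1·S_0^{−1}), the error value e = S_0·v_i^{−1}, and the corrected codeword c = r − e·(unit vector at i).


S = (7, 1, 8), error at position 2, error magnitude e = 4, c = [7, 5, 2, 4, 6].

Step 1: column multipliers v_i = (∏_{j≠i}(α_i − α_j))^{−1} mod 11.
  i = 1 (α = 7): (7−8)(7−4)(7−3)(7−2) = (−1)·3·4·5 = −60 ≡ 6, so v_1 = 6^{−1} = 2 (mod 11).
  i = 2 (α = 8): (8−7)(8−4)(8−3)(8−2) = 1·4·5·6 = 120 ≡ 10, so v_2 = 10^{−1} = 10 (mod 11).
  i = 3 (α = 4): (4−7)(4−8)(4−3)(4−2) = (−3)·(−4)·1·2 = 24 ≡ 2, so v_3 = 2^{−1} = 6 (mod 11).
  i = 4 (α = 3): (3−7)(3−8)(3−4)(3−2) = (−4)·(−5)·(−1)·1 = −20 ≡ 2, so v_4 = 2^{−1} = 6 (mod 11).
  i = 5 (α = 2): (2−7)(2−8)(2−4)(2−3) = (−5)·(−6)·(−2)·(−1) = 60 ≡ 5, so v_5 = 5^{−1} = 9 (mod 11).
  v = [2, 10, 6, 6, 9].
Step 2: syndromes of r = [7, 9, 2, 4, 6] (all sums mod 11).
  S_0 = Σ v_i r_i = 2·7 + 10·9 + 6·2 + 6·4 + 9·6 = 194 ≡ 7.
  S_1 = Σ v_i α_i r_i = 2·7·7 + 10·8·9 + 6·4·2 + 6·3·4 + 9·2·6 = 1046 ≡ 1.
  α_i^2 mod 11 = [5, 9, 5, 9, 4].
  S_2 = Σ v_i α_i^2 r_i = 2·5·7 + 10·9·9 + 6·5·2 + 6·9·4 + 9·4·6 = 1372 ≡ 8.
  S = (7, 1, 8) ≠ 0, so r is not a codeword (an error is present).
Step 3: locate the error. For a single error e at position i, S_ℓ = v_i·e·α_i^ℓ, so α_err = S_1/S_0.
  S_0^{−1} = 7^{−1} = 8 (mod 11), so α_err = 1·8 = 8 ≡ 8 = α_2. Error position i = 2.
  Consistency check: S_2/S_1 = 8·1 = 8 ≡ 8 = α_err ✓ (single-error assumption holds).
Step 4: error magnitude e = S_0/v_2 = S_0·∏_{j≠2}(α_2 − α_j) = 7·10 = 70 ≡ 4 (mod 11).
Step 5: correct position 2: c_2 = r_2 − e = 9 − 4 ≡ 5 (mod 11). Hence c = [7, 5, 2, 4, 6].
  Check: interpolating c through the α_i gives m(x) = 10 + 9·x (degree < 2) with m(α_i) = c_i for every i, so c is indeed a codeword.
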